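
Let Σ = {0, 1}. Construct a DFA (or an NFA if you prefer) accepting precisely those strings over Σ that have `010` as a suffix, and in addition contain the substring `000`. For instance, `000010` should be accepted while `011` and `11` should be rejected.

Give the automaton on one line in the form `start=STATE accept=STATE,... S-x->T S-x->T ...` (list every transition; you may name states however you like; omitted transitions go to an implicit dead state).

Run two small machines in parallel and take their product. The first has 4 states tracking how much of the suffix `010` has currently been matched; the second has 4 states tracking whether and how much of `000` has been seen. A product state is a pair (one from each), accepting exactly when both do. Equivalent product states are then merged.
A 7-state machine:
        0   1  
>  s0   s1  s0 
   s1   s2  s0 
   s2   s3  s0 
   s3   s3  s4 
   s4   s5  s6 
 * s5   s3  s4 
   s6   s3  s6 
(> = start, * = accepting)

start=s0 accept=s5 s0-0->s1 s0-1->s0 s1-0->s2 s1-1->s0 s2-0->s3 s2-1->s0 s3-0->s3 s3-1->s4 s4-0->s5 s4-1->s6 s5-0->s3 s5-1->s4 s6-0->s3 s6-1->s6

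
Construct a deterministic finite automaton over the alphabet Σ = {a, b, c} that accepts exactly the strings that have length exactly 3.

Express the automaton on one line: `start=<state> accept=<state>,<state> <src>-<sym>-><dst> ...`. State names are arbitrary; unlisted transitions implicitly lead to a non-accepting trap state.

We only need to distinguish lengths 0, 1, …, 3, and '>3'. Chain q0 → q1 → q2 → q3 → q4 on every symbol, with q4 looping. Accepting states: {q3}.
5 states suffice.
        a   b   c  
>  q0   q1  q1  q1 
   q1   q2  q2  q2 
   q2   q3  q3  q3 
 * q3   q4  q4  q4 
   q4   q4  q4  q4 
(> = start, * = accepting)

start=q0 accept=q3 q0-a->q1 q0-b->q1 q0-c->q1 q1-a->q2 q1-b->q2 q1-c->q2 q2-a->q3 q2-b->q3 q2-c->q3 q3-a->q4 q3-b->q4 q3-c->q4 q4-a->q4 q4-b->q4 q4-c->q4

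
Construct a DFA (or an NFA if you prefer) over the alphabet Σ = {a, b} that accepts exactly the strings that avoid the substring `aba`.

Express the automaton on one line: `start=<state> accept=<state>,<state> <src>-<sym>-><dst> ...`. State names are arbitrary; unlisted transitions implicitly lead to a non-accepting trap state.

start=S0 accept=S0,S1,S2 S0-a->S1 S0-b->S0 S1-a->S1 S1-b->S2 S2-a->S3 S2-b->S0 S3-a->S3 S3-b->S3

Track partial matches of the forbidden pattern `aba`. State S3 is a dead state reached once `aba` has occurred; every other state accepts. S0 means no part of `aba` is currently matched.
With 4 states:
        a   b  
>* S0   S1  S0 
 * S1   S1  S2 
 * S2   S3  S0 
   S3   S3  S3 
(> = start, * = accepting)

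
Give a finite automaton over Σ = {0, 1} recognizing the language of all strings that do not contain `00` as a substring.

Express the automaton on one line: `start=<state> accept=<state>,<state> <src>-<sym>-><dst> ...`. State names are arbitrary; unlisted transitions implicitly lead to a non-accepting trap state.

start=A accept=A,B A-0->B A-1->A B-0->C B-1->A C-0->C C-1->C

Track partial matches of the forbidden pattern `00`. State C is a dead state reached once `00` has occurred; every other state accepts. A means no part of `00` is currently matched.
With 3 states:
       0  1 
>* A   B  A 
 * B   C  A 
   C   C  C 
(> = start, * = accepting)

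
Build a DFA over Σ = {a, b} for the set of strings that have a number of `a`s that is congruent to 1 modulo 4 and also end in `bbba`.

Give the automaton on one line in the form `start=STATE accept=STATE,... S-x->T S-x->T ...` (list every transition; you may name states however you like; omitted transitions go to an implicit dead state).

start=S0 accept=S13 S0-a->S1 S0-b->S2 S1-a->S3 S1-b->S4 S2-a->S1 S2-b->S5 S3-a->S6 S3-b->S7 S4-a->S3 S4-b->S8 S5-a->S1 S5-b->S9 S6-a->S0 S6-b->S10 S7-a->S6 S7-b->S11 S8-a->S3 S8-b->S12 S9-a->S13 S9-b->S9 S10-a->S0 S10-b->S14 S11-a->S6 S11-b->S15 S12-a->S16 S12-b->S12 S13-a->S3 S13-b->S4 S14-a->S0 S14-b->S17 S15-a->S18 S15-b->S15 S16-a->S6 S16-b->S7 S17-a->S19 S17-b->S17 S18-a->S0 S18-b->S10 S19-a->S1 S19-b->S2

Run two small machines in parallel and take their product. One (4 states) tracks the count of `a`s modulo 4; the other (5 states) tracks how much of the suffix `bbba` has currently been matched. Each combined state is a pair, one component from each; accept when both components accept.
          a    b  
>  S0     S1   S2 
   S1     S3   S4 
   S2     S1   S5 
   S3     S6   S7 
   S4     S3   S8 
   S5     S1   S9 
   S6     S0  S10 
   S7     S6  S11 
   S8     S3  S12 
   S9    S13   S9 
   S10    S0  S14 
   S11    S6  S15 
   S12   S16  S12 
 * S13    S3   S4 
   S14    S0  S17 
   S15   S18  S15 
   S16    S6   S7 
   S17   S19  S17 
   S18    S0  S10 
   S19    S1   S2 
(> = start, * = accepting)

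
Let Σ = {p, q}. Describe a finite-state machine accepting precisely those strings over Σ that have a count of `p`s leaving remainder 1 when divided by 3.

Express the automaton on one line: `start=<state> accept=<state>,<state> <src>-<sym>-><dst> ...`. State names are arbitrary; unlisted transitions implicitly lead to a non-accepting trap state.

Keep the running count of `p`s modulo 3: each `p` advances along the cycle s0 → s1 → s2 → s0 while other symbols loop. Accept at s1.
3 states suffice.
        p   q  
>  s0   s1  s0 
 * s1   s2  s1 
   s2   s0  s2 
(> = start, * = accepting)

start=s0 accept=s1 s0-p->s1 s0-q->s0 s1-p->s2 s1-q->s1 s2-p->s0 s2-q->s2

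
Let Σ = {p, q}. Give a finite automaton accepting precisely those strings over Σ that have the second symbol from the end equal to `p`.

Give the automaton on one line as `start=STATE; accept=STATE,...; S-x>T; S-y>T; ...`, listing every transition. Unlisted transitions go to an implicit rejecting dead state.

Because acceptance depends on a position counted from the end, the machine has to buffer the most recent 2 symbols. Make each state the string of the last up-to-2 symbols read; on input `x` shift the window left and append `x`. Accept when the buffered window has length 2 and begins with `p`.
7 states suffice.
        p   q  
>  s0   s1  s2 
   s1   s3  s4 
   s2   s5  s6 
 * s3   s3  s4 
 * s4   s5  s6 
   s5   s3  s4 
   s6   s5  s6 
(> = start, * = accepting)

start=s0; accept=s3,s4; s0-p>s1; s0-q>s2; s1-p>s3; s1-q>s4; s2-p>s5; s2-q>s6; s3-p>s3; s3-q>s4; s4-p>s5; s4-q>s6; s5-p>s3; s5-q>s4; s6-p>s5; s6-q>s6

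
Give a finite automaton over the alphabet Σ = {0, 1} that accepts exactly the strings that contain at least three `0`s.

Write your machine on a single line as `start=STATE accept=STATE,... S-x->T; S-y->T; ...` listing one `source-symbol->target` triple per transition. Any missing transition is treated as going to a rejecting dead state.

Count `0`s, saturating at 4: states s0 through s3 mean 0 through 3 `0`s seen; s4 means more than 3. Each `0` increments (capped at s4); other symbols loop. Accept from {s3, s4}.
A 5-state machine:
        0   1  
>  s0   s1  s0 
   s1   s2  s1 
   s2   s3  s2 
 * s3   s4  s3 
 * s4   s4  s4 
(> = start, * = accepting)

start=s0; accept=s3,s4; s0-0->s1; s0-1->s0; s1-0->s2; s1-1->s1; s2-0->s3; s2-1->s2; s3-0->s4; s3-1->s3; s4-0->s4; s4-1->s4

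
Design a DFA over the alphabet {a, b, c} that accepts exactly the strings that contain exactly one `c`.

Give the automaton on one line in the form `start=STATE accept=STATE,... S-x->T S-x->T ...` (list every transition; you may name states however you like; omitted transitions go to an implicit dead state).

Only the number of `c`s matters, and only up to 2. Make a chain q0 → q1 → q2 advanced by each `c` (with q2 absorbing); every other symbol self-loops. The accepting set is {q1}.
A 3-state machine:
        a   b   c  
>  q0   q0  q0  q1 
 * q1   q1  q1  q2 
   q2   q2  q2  q2 
(> = start, * = accepting)

start=q0 accept=q1 q0-a->q0 q0-b->q0 q0-c->q1 q1-a->q1 q1-b->q1 q1-c->q2 q2-a->q2 q2-b->q2 q2-c->q2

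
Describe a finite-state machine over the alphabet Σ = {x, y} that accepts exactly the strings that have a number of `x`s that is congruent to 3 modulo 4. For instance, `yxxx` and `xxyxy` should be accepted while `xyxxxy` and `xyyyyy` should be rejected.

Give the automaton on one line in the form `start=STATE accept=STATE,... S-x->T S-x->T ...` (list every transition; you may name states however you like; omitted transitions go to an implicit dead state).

start=A accept=D A-x->B A-y->A B-x->C B-y->B C-x->D C-y->C D-x->A D-y->D

Keep the running count of `x`s modulo 4: each `x` advances along the cycle A → B → C → D → A while other symbols loop. Accept at D.
4 states suffice.
       x  y 
>  A   B  A 
   B   C  B 
   C   D  C 
 * D   A  D 
(> = start, * = accepting)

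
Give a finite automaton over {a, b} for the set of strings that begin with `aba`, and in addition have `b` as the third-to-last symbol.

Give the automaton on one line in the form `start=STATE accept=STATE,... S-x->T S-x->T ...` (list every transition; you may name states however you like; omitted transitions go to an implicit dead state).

start=q0 accept=q5,q6,q10,q11 q0-a->q1 q0-b->q2 q1-a->q2 q1-b->q3 q2-a->q2 q2-b->q2 q3-a->q4 q3-b->q2 q4-a->q5 q4-b->q6 q5-a->q7 q5-b->q8 q6-a->q4 q6-b->q9 q7-a->q7 q7-b->q8 q8-a->q4 q8-b->q9 q9-a->q10 q9-b->q11 q10-a->q5 q10-b->q6 q11-a->q10 q11-b->q11

Handle the two conditions separately and then intersect. One (5 states) tracks whether the input so far still matches the prefix `aba`; the other (15 states) tracks the last 3 symbols read. Each combined state is a pair, one component from each; accept when both components accept. Minimizing collapses redundant product states.
A 12-state machine:
          a    b  
>  q0     q1   q2 
   q1     q2   q3 
   q2     q2   q2 
   q3     q4   q2 
   q4     q5   q6 
 * q5     q7   q8 
 * q6     q4   q9 
   q7     q7   q8 
   q8     q4   q9 
   q9    q10  q11 
 * q10    q5   q6 
 * q11   q10  q11 
(> = start, * = accepting)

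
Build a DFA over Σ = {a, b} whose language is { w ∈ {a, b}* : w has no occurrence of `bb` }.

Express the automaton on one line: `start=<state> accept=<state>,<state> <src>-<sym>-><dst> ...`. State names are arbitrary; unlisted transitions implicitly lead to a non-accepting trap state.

start=q0 accept=q0,q1 q0-a->q0 q0-b->q1 q1-a->q0 q1-b->q2 q2-a->q2 q2-b->q2

Track partial matches of the forbidden pattern `bb`. State q2 is a dead state reached once `bb` has occurred; every other state accepts. q0 means no part of `bb` is currently matched.
A 3-state machine:
        a   b  
>* q0   q0  q1 
 * q1   q0  q2 
   q2   q2  q2 
(> = start, * = accepting)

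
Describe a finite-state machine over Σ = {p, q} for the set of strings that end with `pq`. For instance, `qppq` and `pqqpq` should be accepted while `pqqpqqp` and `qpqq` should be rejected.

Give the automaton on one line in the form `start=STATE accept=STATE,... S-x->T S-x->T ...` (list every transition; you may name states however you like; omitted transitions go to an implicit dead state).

Let each state record the length of the longest suffix of the input read so far that is also a prefix of `pq`. S1 means the last symbol is `p`; S2 means the last 2 symbols are `pq`. Accept only at S2, where the string currently ends in `pq`.
3 states suffice.
        p   q  
>  S0   S1  S0 
   S1   S1  S2 
 * S2   S1  S0 
(> = start, * = accepting)

start=S0 accept=S2 S0-p->S1 S0-q->S0 S1-p->S1 S1-q->S2 S2-p->S1 S2-q->S0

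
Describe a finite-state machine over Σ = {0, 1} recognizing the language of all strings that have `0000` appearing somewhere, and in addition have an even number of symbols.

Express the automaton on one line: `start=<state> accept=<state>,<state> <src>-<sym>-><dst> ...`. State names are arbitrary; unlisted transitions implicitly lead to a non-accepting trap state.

start=A accept=H A-0->B A-1->C B-0->D B-1->A C-0->E C-1->A D-0->F D-1->C E-0->G E-1->C F-0->H F-1->A G-0->I G-1->A H-0->J H-1->J I-0->J I-1->C J-0->H J-1->H

Run two small machines in parallel and take their product. The first has 5 states tracking whether and how much of `0000` has been seen; the second has 2 states tracking the input length modulo 2. A product state is a pair (one from each), accepting exactly when both do.
10 states suffice.
       0  1 
>  A   B  C 
   B   D  A 
   C   E  A 
   D   F  C 
   E   G  C 
   F   H  A 
   G   I  A 
 * H   J  J 
   I   J  C 
   J   H  H 
(> = start, * = accepting)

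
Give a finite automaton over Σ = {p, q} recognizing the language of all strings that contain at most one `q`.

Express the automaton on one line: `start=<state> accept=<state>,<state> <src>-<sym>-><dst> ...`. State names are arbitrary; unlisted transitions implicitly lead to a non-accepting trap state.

Only the number of `q`s matters, and only up to 2. Make a chain s0 → s1 → s2 advanced by each `q` (with s2 absorbing); every other symbol self-loops. The accepting set is {s0, s1}.
A 3-state machine:
        p   q  
>* s0   s0  s1 
 * s1   s1  s2 
   s2   s2  s2 
(> = start, * = accepting)

start=s0 accept=s0,s1 s0-p->s0 s0-q->s1 s1-p->s1 s1-q->s2 s2-p->s2 s2-q->s2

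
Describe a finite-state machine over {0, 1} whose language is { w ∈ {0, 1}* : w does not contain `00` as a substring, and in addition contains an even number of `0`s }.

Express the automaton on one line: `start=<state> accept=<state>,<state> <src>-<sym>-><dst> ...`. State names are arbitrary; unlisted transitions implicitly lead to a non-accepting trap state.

Build one automaton per condition and run them in lockstep. One (3 states) tracks partial matches of the forbidden pattern `00`; the other (2 states) tracks the count of `0`s modulo 2. Each combined state is a pair, one component from each; accept when both components accept. Minimizing collapses redundant product states.
With 5 states:
        0   1  
>* q0   q1  q0 
   q1   q2  q3 
   q2   q2  q2 
   q3   q4  q3 
 * q4   q2  q0 
(> = start, * = accepting)

start=q0 accept=q0,q4 q0-0->q1 q0-1->q0 q1-0->q2 q1-1->q3 q2-0->q2 q2-1->q2 q3-0->q4 q3-1->q3 q4-0->q2 q4-1->q0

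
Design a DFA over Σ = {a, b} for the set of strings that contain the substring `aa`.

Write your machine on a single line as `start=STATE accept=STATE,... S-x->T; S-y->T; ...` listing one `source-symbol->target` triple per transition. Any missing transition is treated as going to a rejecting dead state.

States S0..S1 record the length of the longest prefix of `aa` that matches the current input suffix. Reaching S2 means `aa` has been seen, and we stay there forever. Accept from S2.
3 states suffice.
        a   b  
>  S0   S1  S0 
   S1   S2  S0 
 * S2   S2  S2 
(> = start, * = accepting)

start=S0; accept=S2; S0-a->S1; S0-b->S0; S1-a->S2; S1-b->S0; S2-a->S2; S2-b->S2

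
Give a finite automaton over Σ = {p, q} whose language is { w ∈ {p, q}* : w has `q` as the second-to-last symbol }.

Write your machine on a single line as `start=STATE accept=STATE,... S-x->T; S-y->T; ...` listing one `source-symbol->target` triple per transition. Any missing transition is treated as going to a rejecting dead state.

Because acceptance depends on a position counted from the end, the machine has to buffer the most recent 2 symbols. Make each state the string of the last up-to-2 symbols read; on input `x` shift the window left and append `x`. Accept when the buffered window has length 2 and begins with `q`.
With 7 states:
        p   q  
>  S0   S1  S2 
   S1   S3  S4 
   S2   S5  S6 
   S3   S3  S4 
   S4   S5  S6 
 * S5   S3  S4 
 * S6   S5  S6 
(> = start, * = accepting)

start=S0; accept=S5,S6; S0-p->S1; S0-q->S2; S1-p->S3; S1-q->S4; S2-p->S5; S2-q->S6; S3-p->S3; S3-q->S4; S4-p->S5; S4-q->S6; S5-p->S3; S5-q->S4; S6-p->S5; S6-q->S6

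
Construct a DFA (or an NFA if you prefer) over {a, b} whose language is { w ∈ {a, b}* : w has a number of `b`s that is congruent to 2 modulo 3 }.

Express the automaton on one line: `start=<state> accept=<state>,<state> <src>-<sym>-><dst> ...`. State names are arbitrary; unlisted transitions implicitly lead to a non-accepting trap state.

start=q0 accept=q2 q0-a->q0 q0-b->q1 q1-a->q1 q1-b->q2 q2-a->q2 q2-b->q0

The only thing that matters is how many `b`s have appeared, reduced mod 3. Use one state per residue: q0 for 0, …, q2 for 2. Reading `b` moves to the next residue; anything else stays put. q2 is accepting.
With 3 states:
        a   b  
>  q0   q0  q1 
   q1   q1  q2 
 * q2   q2  q0 
(> = start, * = accepting)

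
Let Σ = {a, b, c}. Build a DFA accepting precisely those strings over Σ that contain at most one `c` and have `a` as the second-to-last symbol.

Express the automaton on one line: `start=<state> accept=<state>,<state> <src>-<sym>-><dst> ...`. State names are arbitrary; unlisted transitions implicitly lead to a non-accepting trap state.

Build one automaton per condition and run them in lockstep. The first has 3 states tracking the count of `c`s, saturating at 2; the second has 13 states tracking the last 2 symbols read. A product state is a pair (one from each), accepting exactly when both do. Minimizing collapses redundant product states.
9 states suffice.
        a   b   c  
>  s0   s1  s0  s2 
   s1   s3  s4  s5 
   s2   s6  s2  s7 
 * s3   s3  s4  s5 
 * s4   s1  s0  s2 
 * s5   s6  s2  s7 
   s6   s8  s5  s7 
   s7   s7  s7  s7 
 * s8   s8  s5  s7 
(> = start, * = accepting)

start=s0 accept=s3,s4,s5,s8 s0-a->s1 s0-b->s0 s0-c->s2 s1-a->s3 s1-b->s4 s1-c->s5 s2-a->s6 s2-b->s2 s2-c->s7 s3-a->s3 s3-b->s4 s3-c->s5 s4-a->s1 s4-b->s0 s4-c->s2 s5-a->s6 s5-b->s2 s5-c->s7 s6-a->s8 s6-b->s5 s6-c->s7 s7-a->s7 s7-b->s7 s7-c->s7 s8-a->s8 s8-b->s5 s8-c->s7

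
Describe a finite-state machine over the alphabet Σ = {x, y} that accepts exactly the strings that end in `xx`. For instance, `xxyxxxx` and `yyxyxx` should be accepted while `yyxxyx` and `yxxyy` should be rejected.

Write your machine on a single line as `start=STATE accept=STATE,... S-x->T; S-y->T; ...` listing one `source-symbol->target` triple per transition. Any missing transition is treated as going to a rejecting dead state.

Remember how much of `xx` the current input suffix matches. State S0 means no match yet; S1 means the last symbol is `x`; S2 means the last 2 symbols are `xx`. Only S2 accepts. On a mismatch, fall back to the longest proper suffix that is still a prefix of `xx`.
3 states suffice.
        x   y  
>  S0   S1  S0 
   S1   S2  S0 
 * S2   S2  S0 
(> = start, * = accepting)

start=S0; accept=S2; S0-x->S1; S0-y->S0; S1-x->S2; S1-y->S0; S2-x->S2; S2-y->S0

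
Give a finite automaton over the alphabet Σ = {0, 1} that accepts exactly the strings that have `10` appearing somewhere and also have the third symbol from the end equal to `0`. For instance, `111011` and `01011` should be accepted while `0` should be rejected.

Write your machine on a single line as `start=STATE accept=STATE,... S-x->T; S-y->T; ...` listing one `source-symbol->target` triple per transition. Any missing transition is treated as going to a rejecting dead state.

start=A; accept=F,I,J,K; A-0->B; A-1->C; B-0->B; B-1->D; C-0->E; C-1->C; D-0->F; D-1->C; E-0->G; E-1->H; F-0->G; F-1->H; G-0->I; G-1->J; H-0->F; H-1->K; I-0->I; I-1->J; J-0->F; J-1->K; K-0->E; K-1->C

Handle the two conditions separately and then intersect. One (3 states) tracks whether and how much of `10` has been seen; the other (15 states) tracks the last 3 symbols read. Each combined state is a pair, one component from each; accept when both components accept. Minimizing collapses redundant product states.
11 states suffice.
       0  1 
>  A   B  C 
   B   B  D 
   C   E  C 
   D   F  C 
   E   G  H 
 * F   G  H 
   G   I  J 
   H   F  K 
 * I   I  J 
 * J   F  K 
 * K   E  C 
(> = start, * = accepting)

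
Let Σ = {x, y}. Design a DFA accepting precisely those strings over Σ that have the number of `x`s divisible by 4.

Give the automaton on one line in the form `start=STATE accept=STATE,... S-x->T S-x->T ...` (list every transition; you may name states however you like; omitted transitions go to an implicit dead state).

start=q0 accept=q0 q0-x->q1 q0-y->q0 q1-x->q2 q1-y->q1 q2-x->q3 q2-y->q2 q3-x->q0 q3-y->q3

Keep the running count of `x`s modulo 4: each `x` advances along the cycle q0 → q1 → q2 → q3 → q0 while other symbols loop. Accept at q0.
A 4-state machine:
        x   y  
>* q0   q1  q0 
   q1   q2  q1 
   q2   q3  q2 
   q3   q0  q3 
(> = start, * = accepting)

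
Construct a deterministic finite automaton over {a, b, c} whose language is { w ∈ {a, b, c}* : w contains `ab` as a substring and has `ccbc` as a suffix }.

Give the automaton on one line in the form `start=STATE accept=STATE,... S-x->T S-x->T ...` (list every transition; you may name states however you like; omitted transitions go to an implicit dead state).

Run two small machines in parallel and take their product. One (3 states) tracks whether and how much of `ab` has been seen; the other (5 states) tracks how much of the suffix `ccbc` has currently been matched. Each combined state is a pair, one component from each; accept when both components accept.
An 11-state machine:
          a    b    c  
>  q0     q1   q0   q2 
   q1     q1   q3   q2 
   q2     q1   q0   q4 
   q3     q3   q3   q5 
   q4     q1   q6   q4 
   q5     q3   q3   q7 
   q6     q1   q0   q8 
   q7     q3   q9   q7 
   q8     q1   q0   q4 
   q9     q3   q3  q10 
 * q10    q3   q3   q7 
(> = start, * = accepting)

start=q0 accept=q10 q0-a->q1 q0-b->q0 q0-c->q2 q1-a->q1 q1-b->q3 q1-c->q2 q2-a->q1 q2-b->q0 q2-c->q4 q3-a->q3 q3-b->q3 q3-c->q5 q4-a->q1 q4-b->q6 q4-c->q4 q5-a->q3 q5-b->q3 q5-c->q7 q6-a->q1 q6-b->q0 q6-c->q8 q7-a->q3 q7-b->q9 q7-c->q7 q8-a->q1 q8-b->q0 q8-c->q4 q9-a->q3 q9-b->q3 q9-c->q10 q10-a->q3 q10-b->q3 q10-c->q7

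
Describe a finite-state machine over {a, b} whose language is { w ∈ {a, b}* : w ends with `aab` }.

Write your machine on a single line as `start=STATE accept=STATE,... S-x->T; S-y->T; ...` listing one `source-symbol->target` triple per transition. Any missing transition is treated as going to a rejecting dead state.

start=S0; accept=S3; S0-a->S1; S0-b->S0; S1-a->S2; S1-b->S0; S2-a->S2; S2-b->S3; S3-a->S1; S3-b->S0

Let each state record the length of the longest suffix of the input read so far that is also a prefix of `aab`. S1 means the last symbol is `a`; S2 means the last 2 symbols are `aa`; S3 means the last 3 symbols are `aab`. Accept only at S3, where the string currently ends in `aab`.
With 4 states:
        a   b  
>  S0   S1  S0 
   S1   S2  S0 
   S2   S2  S3 
 * S3   S1  S0 
(> = start, * = accepting)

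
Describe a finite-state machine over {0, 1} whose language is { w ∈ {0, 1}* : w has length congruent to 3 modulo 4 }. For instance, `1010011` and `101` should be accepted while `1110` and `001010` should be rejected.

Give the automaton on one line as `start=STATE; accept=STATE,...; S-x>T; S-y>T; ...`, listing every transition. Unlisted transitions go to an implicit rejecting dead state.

start=S0; accept=S3; S0-0>S1; S0-1>S1; S1-0>S2; S1-1>S2; S2-0>S3; S2-1>S3; S3-0>S0; S3-1>S0

Only the length mod 4 matters, so use a 4-cycle: from any state, every input symbol moves to the next state, wrapping S3 back to S0. Mark S3 accepting.
4 states suffice.
        0   1  
>  S0   S1  S1 
   S1   S2  S2 
   S2   S3  S3 
 * S3   S0  S0 
(> = start, * = accepting)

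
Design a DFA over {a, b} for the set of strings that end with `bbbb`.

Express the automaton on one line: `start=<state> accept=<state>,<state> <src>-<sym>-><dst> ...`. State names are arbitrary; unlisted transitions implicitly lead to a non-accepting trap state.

start=q0 accept=q4 q0-a->q0 q0-b->q1 q1-a->q0 q1-b->q2 q2-a->q0 q2-b->q3 q3-a->q0 q3-b->q4 q4-a->q0 q4-b->q4

Remember how much of `bbbb` the current input suffix matches. State q0 means no match yet; q1 means the last symbol is `b`; q2 means the last 2 symbols are `bb`; q3 means the last 3 symbols are `bbb`; q4 means the last 4 symbols are `bbbb`. Only q4 accepts. On a mismatch, fall back to the longest proper suffix that is still a prefix of `bbbb`.
        a   b  
>  q0   q0  q1 
   q1   q0  q2 
   q2   q0  q3 
   q3   q0  q4 
 * q4   q0  q4 
(> = start, * = accepting)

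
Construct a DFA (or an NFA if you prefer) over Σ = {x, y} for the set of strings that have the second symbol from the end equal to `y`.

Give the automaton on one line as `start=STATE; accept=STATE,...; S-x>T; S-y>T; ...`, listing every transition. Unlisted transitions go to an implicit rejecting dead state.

A DFA must remember the last 2 symbols (since which symbol is second-to-last isn't known until the input ends). Use one state per possible window of the last ≤2 symbols; accept from those whose window starts with `y`.
With 7 states:
        x   y  
>  S0   S1  S2 
   S1   S3  S4 
   S2   S5  S6 
   S3   S3  S4 
   S4   S5  S6 
 * S5   S3  S4 
 * S6   S5  S6 
(> = start, * = accepting)

start=S0; accept=S5,S6; S0-x>S1; S0-y>S2; S1-x>S3; S1-y>S4; S2-x>S5; S2-y>S6; S3-x>S3; S3-y>S4; S4-x>S5; S4-y>S6; S5-x>S3; S5-y>S4; S6-x>S5; S6-y>S6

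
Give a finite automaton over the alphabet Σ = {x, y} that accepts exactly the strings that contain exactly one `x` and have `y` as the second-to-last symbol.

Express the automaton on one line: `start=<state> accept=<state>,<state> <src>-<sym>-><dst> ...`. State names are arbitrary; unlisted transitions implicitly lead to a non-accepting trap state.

Handle the two conditions separately and then intersect. The first has 3 states tracking the count of `x`s, saturating at 2; the second has 7 states tracking the last 2 symbols read. A product state is a pair (one from each), accepting exactly when both do. Minimizing collapses redundant product states.
7 states suffice.
        x   y  
>  S0   S1  S2 
   S1   S3  S4 
   S2   S5  S2 
   S3   S3  S3 
   S4   S3  S6 
 * S5   S3  S4 
 * S6   S3  S6 
(> = start, * = accepting)

start=S0 accept=S5,S6 S0-x->S1 S0-y->S2 S1-x->S3 S1-y->S4 S2-x->S5 S2-y->S2 S3-x->S3 S3-y->S3 S4-x->S3 S4-y->S6 S5-x->S3 S5-y->S4 S6-x->S3 S6-y->S6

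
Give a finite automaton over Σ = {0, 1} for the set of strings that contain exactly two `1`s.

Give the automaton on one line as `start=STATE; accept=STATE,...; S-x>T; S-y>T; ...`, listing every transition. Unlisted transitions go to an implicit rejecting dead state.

Count `1`s, saturating at 3: states S0 through S2 mean 0 through 2 `1`s seen; S3 means more than 2. Each `1` increments (capped at S3); other symbols loop. Accept from {S2}.
        0   1  
>  S0   S0  S1 
   S1   S1  S2 
 * S2   S2  S3 
   S3   S3  S3 
(> = start, * = accepting)

start=S0; accept=S2; S0-0>S0; S0-1>S1; S1-0>S1; S1-1>S2; S2-0>S2; S2-1>S3; S3-0>S3; S3-1>S3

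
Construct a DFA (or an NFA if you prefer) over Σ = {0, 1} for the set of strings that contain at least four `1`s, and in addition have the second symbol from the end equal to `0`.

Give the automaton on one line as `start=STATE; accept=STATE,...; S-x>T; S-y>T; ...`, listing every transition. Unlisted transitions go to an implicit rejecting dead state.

start=q0; accept=q6,q8; q0-0>q0; q0-1>q1; q1-0>q1; q1-1>q2; q2-0>q2; q2-1>q3; q3-0>q4; q3-1>q5; q4-0>q4; q4-1>q6; q5-0>q7; q5-1>q5; q6-0>q7; q6-1>q5; q7-0>q8; q7-1>q6; q8-0>q8; q8-1>q6

Run two small machines in parallel and take their product. The first has 6 states tracking the count of `1`s, saturating at 5; the second has 7 states tracking the last 2 symbols read. A product state is a pair (one from each), accepting exactly when both do. Equivalent product states are then merged.
With 9 states:
        0   1  
>  q0   q0  q1 
   q1   q1  q2 
   q2   q2  q3 
   q3   q4  q5 
   q4   q4  q6 
   q5   q7  q5 
 * q6   q7  q5 
   q7   q8  q6 
 * q8   q8  q6 
(> = start, * = accepting)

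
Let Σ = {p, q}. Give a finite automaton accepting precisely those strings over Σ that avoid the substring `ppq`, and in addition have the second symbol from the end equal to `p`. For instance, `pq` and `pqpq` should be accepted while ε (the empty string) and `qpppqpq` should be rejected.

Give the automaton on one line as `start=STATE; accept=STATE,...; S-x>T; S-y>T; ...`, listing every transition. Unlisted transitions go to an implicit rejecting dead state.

start=s0; accept=s3,s4; s0-p>s1; s0-q>s2; s1-p>s3; s1-q>s4; s2-p>s5; s2-q>s6; s3-p>s3; s3-q>s7; s4-p>s5; s4-q>s6; s5-p>s3; s5-q>s4; s6-p>s5; s6-q>s6; s7-p>s8; s7-q>s9; s8-p>s10; s8-q>s7; s9-p>s8; s9-q>s9; s10-p>s10; s10-q>s7

Build one automaton per condition and run them in lockstep. One (4 states) tracks partial matches of the forbidden pattern `ppq`; the other (7 states) tracks the last 2 symbols read. Each combined state is a pair, one component from each; accept when both components accept.
          p    q  
>  s0     s1   s2 
   s1     s3   s4 
   s2     s5   s6 
 * s3     s3   s7 
 * s4     s5   s6 
   s5     s3   s4 
   s6     s5   s6 
   s7     s8   s9 
   s8    s10   s7 
   s9     s8   s9 
   s10   s10   s7 
(> = start, * = accepting)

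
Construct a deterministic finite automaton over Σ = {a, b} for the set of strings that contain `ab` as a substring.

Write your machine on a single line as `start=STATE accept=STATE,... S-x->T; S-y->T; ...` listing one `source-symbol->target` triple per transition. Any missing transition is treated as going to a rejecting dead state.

States S0..S1 record the length of the longest prefix of `ab` that matches the current input suffix. Reaching S2 means `ab` has been seen, and we stay there forever. Accept from S2.
With 3 states:
        a   b  
>  S0   S1  S0 
   S1   S1  S2 
 * S2   S2  S2 
(> = start, * = accepting)

start=S0; accept=S2; S0-a->S1; S0-b->S0; S1-a->S1; S1-b->S2; S2-a->S2; S2-b->S2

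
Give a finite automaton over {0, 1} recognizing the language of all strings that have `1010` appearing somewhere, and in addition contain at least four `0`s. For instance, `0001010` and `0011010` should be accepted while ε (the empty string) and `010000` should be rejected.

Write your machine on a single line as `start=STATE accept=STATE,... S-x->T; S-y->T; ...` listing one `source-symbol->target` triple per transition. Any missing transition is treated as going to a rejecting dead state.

start=s0; accept=s14; s0-0->s1; s0-1->s2; s1-0->s3; s1-1->s4; s2-0->s5; s2-1->s2; s3-0->s3; s3-1->s6; s4-0->s7; s4-1->s4; s5-0->s3; s5-1->s8; s6-0->s9; s6-1->s6; s7-0->s3; s7-1->s10; s8-0->s11; s8-1->s4; s9-0->s3; s9-1->s12; s10-0->s13; s10-1->s6; s11-0->s13; s11-1->s11; s12-0->s14; s12-1->s6; s13-0->s14; s13-1->s13; s14-0->s14; s14-1->s14

Run two small machines in parallel and take their product. One (5 states) tracks whether and how much of `1010` has been seen; the other (6 states) tracks the count of `0`s, saturating at 5. Each combined state is a pair, one component from each; accept when both components accept. After merging equivalent states the machine shrinks.
15 states suffice.
          0    1  
>  s0     s1   s2 
   s1     s3   s4 
   s2     s5   s2 
   s3     s3   s6 
   s4     s7   s4 
   s5     s3   s8 
   s6     s9   s6 
   s7     s3  s10 
   s8    s11   s4 
   s9     s3  s12 
   s10   s13   s6 
   s11   s13  s11 
   s12   s14   s6 
   s13   s14  s13 
 * s14   s14  s14 
(> = start, * = accepting)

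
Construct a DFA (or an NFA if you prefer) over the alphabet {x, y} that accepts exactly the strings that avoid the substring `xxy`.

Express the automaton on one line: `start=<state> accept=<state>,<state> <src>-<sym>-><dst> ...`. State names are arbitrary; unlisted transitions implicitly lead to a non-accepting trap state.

start=q0 accept=q0,q1,q2 q0-x->q1 q0-y->q0 q1-x->q2 q1-y->q0 q2-x->q2 q2-y->q3 q3-x->q3 q3-y->q3

Track partial matches of the forbidden pattern `xxy`. State q3 is a dead state reached once `xxy` has occurred; every other state accepts. q0 means no part of `xxy` is currently matched.
A 4-state machine:
        x   y  
>* q0   q1  q0 
 * q1   q2  q0 
 * q2   q2  q3 
   q3   q3  q3 
(> = start, * = accepting)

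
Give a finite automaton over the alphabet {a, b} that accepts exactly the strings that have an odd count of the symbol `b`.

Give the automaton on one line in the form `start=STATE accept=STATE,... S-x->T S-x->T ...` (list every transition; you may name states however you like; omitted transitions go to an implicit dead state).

The only thing that matters is how many `b`s have appeared, reduced mod 2. Use one state per residue: q0 for 0, …, q1 for 1. Reading `b` moves to the next residue; anything else stays put. q1 is accepting.
        a   b  
>  q0   q0  q1 
 * q1   q1  q0 
(> = start, * = accepting)

start=q0 accept=q1 q0-a->q0 q0-b->q1 q1-a->q1 q1-b->q0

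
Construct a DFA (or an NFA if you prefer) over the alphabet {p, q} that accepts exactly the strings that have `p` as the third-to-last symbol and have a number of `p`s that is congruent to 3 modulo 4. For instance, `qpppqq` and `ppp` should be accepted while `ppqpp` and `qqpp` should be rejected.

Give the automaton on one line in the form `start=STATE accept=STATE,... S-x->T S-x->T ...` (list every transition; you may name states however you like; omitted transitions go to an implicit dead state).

start=s0 accept=s4,s7,s8,s11 s0-p->s1 s0-q->s0 s1-p->s2 s1-q->s3 s2-p->s4 s2-q->s5 s3-p->s6 s3-q->s3 s4-p->s0 s4-q->s7 s5-p->s8 s5-q->s9 s6-p->s10 s6-q->s5 s7-p->s0 s7-q->s11 s8-p->s0 s8-q->s12 s9-p->s13 s9-q->s9 s10-p->s0 s10-q->s7 s11-p->s0 s11-q->s14 s12-p->s0 s12-q->s11 s13-p->s0 s13-q->s12 s14-p->s0 s14-q->s14

Run two small machines in parallel and take their product. The first has 15 states tracking the last 3 symbols read; the second has 4 states tracking the count of `p`s modulo 4. A product state is a pair (one from each), accepting exactly when both do. Equivalent product states are then merged.
With 15 states:
          p    q  
>  s0     s1   s0 
   s1     s2   s3 
   s2     s4   s5 
   s3     s6   s3 
 * s4     s0   s7 
   s5     s8   s9 
   s6    s10   s5 
 * s7     s0  s11 
 * s8     s0  s12 
   s9    s13   s9 
   s10    s0   s7 
 * s11    s0  s14 
   s12    s0  s11 
   s13    s0  s12 
   s14    s0  s14 
(> = start, * = accepting)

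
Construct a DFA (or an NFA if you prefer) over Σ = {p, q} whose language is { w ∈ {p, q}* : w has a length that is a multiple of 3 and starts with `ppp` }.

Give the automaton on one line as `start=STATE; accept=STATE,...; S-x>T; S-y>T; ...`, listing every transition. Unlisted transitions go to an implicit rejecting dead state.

Run two small machines in parallel and take their product. One (3 states) tracks the input length modulo 3; the other (5 states) tracks whether the input so far still matches the prefix `ppp`. Each combined state is a pair, one component from each; accept when both components accept. Equivalent product states are then merged.
       p  q 
>  A   B  C 
   B   D  C 
   C   C  C 
   D   E  C 
 * E   F  F 
   F   G  G 
   G   E  E 
(> = start, * = accepting)

start=A; accept=E; A-p>B; A-q>C; B-p>D; B-q>C; C-p>C; C-q>C; D-p>E; D-q>C; E-p>F; E-q>F; F-p>G; F-q>G; G-p>E; G-q>E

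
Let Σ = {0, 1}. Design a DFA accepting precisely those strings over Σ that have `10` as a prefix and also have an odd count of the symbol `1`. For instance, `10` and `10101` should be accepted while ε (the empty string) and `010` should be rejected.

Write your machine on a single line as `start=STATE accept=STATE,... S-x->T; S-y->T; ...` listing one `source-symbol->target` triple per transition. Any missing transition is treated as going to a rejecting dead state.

Handle the two conditions separately and then intersect. The first has 4 states tracking whether the input so far still matches the prefix `10`; the second has 2 states tracking the count of `1`s modulo 2. A product state is a pair (one from each), accepting exactly when both do.
6 states suffice.
        0   1  
>  q0   q1  q2 
   q1   q1  q3 
   q2   q4  q1 
   q3   q3  q1 
 * q4   q4  q5 
   q5   q5  q4 
(> = start, * = accepting)

start=q0; accept=q4; q0-0->q1; q0-1->q2; q1-0->q1; q1-1->q3; q2-0->q4; q2-1->q1; q3-0->q3; q3-1->q1; q4-0->q4; q4-1->q5; q5-0->q5; q5-1->q4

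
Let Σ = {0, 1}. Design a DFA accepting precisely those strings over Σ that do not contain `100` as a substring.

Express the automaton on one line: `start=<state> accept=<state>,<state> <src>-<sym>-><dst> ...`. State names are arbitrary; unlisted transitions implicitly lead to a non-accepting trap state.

start=S0 accept=S0,S1,S2 S0-0->S0 S0-1->S1 S1-0->S2 S1-1->S1 S2-0->S3 S2-1->S1 S3-0->S3 S3-1->S3

Track partial matches of the forbidden pattern `100`. State S3 is a dead state reached once `100` has occurred; every other state accepts. S0 means no part of `100` is currently matched.
With 4 states:
        0   1  
>* S0   S0  S1 
 * S1   S2  S1 
 * S2   S3  S1 
   S3   S3  S3 
(> = start, * = accepting)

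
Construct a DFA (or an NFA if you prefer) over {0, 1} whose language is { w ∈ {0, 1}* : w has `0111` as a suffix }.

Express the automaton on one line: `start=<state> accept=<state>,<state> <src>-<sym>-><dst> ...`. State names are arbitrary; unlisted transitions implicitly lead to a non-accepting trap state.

start=A accept=E A-0->B A-1->A B-0->B B-1->C C-0->B C-1->D D-0->B D-1->E E-0->B E-1->A

Let each state record the length of the longest suffix of the input read so far that is also a prefix of `0111`. B means the last symbol is `0`; C means the last 2 symbols are `01`; D means the last 3 symbols are `011`; E means the last 4 symbols are `0111`. Accept only at E, where the string currently ends in `0111`.
       0  1 
>  A   B  A 
   B   B  C 
   C   B  D 
   D   B  E 
 * E   B  A 
(> = start, * = accepting)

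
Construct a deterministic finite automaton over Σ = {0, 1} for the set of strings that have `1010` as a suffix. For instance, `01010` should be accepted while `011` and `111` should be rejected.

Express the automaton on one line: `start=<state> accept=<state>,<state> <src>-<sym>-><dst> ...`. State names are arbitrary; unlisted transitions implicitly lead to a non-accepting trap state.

Remember how much of `1010` the current input suffix matches. State A means no match yet; B means the last symbol is `1`; C means the last 2 symbols are `10`; D means the last 3 symbols are `101`; E means the last 4 symbols are `1010`. Only E accepts. On a mismatch, fall back to the longest proper suffix that is still a prefix of `1010`.
       0  1 
>  A   A  B 
   B   C  B 
   C   A  D 
   D   E  B 
 * E   A  D 
(> = start, * = accepting)

start=A accept=E A-0->A A-1->B B-0->C B-1->B C-0->A C-1->D D-0->E D-1->B E-0->A E-1->D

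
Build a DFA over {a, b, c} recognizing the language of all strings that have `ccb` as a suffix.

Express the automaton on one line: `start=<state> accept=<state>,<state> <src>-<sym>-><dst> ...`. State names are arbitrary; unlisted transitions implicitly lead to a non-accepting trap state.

Remember how much of `ccb` the current input suffix matches. State q0 means no match yet; q1 means the last symbol is `c`; q2 means the last 2 symbols are `cc`; q3 means the last 3 symbols are `ccb`. Only q3 accepts. On a mismatch, fall back to the longest proper suffix that is still a prefix of `ccb`.
        a   b   c  
>  q0   q0  q0  q1 
   q1   q0  q0  q2 
   q2   q0  q3  q2 
 * q3   q0  q0  q1 
(> = start, * = accepting)

start=q0 accept=q3 q0-a->q0 q0-b->q0 q0-c->q1 q1-a->q0 q1-b->q0 q1-c->q2 q2-a->q0 q2-b->q3 q2-c->q2 q3-a->q0 q3-b->q0 q3-c->q1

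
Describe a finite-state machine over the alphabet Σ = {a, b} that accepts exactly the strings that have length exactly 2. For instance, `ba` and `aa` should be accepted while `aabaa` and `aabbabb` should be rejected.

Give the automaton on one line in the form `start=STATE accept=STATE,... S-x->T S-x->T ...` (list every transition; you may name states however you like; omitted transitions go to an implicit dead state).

start=q0 accept=q2 q0-a->q1 q0-b->q1 q1-a->q2 q1-b->q2 q2-a->q3 q2-b->q3 q3-a->q3 q3-b->q3

Count input length up to 3: every symbol moves from q0 toward q3, which means 'more than 2' and absorbs. Accept from {q2}.
        a   b  
>  q0   q1  q1 
   q1   q2  q2 
 * q2   q3  q3 
   q3   q3  q3 
(> = start, * = accepting)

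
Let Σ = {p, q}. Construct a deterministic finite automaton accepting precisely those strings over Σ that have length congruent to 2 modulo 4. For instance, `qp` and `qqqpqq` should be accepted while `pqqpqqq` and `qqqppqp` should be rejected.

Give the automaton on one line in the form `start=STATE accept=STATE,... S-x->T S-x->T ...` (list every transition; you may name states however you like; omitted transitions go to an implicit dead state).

Count input length modulo 4: every symbol advances one step around the cycle s0 → s1 → s2 → s3 → s0. Accept at s2.
        p   q  
>  s0   s1  s1 
   s1   s2  s2 
 * s2   s3  s3 
   s3   s0  s0 
(> = start, * = accepting)

start=s0 accept=s2 s0-p->s1 s0-q->s1 s1-p->s2 s1-q->s2 s2-p->s3 s2-q->s3 s3-p->s0 s3-q->s0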